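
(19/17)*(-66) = -1254/17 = -73.76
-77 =-77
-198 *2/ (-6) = 66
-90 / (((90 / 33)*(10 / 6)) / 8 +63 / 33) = -3960 / 109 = -36.33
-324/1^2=-324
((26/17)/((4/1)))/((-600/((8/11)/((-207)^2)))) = -13/1201914450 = -0.00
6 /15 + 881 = 4407 /5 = 881.40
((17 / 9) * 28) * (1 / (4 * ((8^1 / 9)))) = 119 / 8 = 14.88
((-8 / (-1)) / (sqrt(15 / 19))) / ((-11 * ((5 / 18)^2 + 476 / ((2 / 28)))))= -864 * sqrt(285) / 118753855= -0.00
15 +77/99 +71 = 781/9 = 86.78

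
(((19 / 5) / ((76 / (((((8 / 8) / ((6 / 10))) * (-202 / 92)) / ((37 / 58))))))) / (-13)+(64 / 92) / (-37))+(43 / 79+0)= 5742715 / 10487724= 0.55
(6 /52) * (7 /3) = 7 /26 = 0.27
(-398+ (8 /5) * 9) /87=-1918 /435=-4.41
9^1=9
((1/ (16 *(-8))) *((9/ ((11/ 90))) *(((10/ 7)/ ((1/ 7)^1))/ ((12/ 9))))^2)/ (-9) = 264.76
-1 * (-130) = 130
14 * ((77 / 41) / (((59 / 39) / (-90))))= -3783780 / 2419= -1564.19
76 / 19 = 4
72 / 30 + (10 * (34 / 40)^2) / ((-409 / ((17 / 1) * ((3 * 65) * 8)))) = -953127 / 2045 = -466.08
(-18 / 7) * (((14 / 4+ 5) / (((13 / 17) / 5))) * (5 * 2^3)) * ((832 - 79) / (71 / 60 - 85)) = 23502636000 / 457639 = 51356.28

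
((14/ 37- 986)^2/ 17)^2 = 3265450053.98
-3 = -3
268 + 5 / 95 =5093 / 19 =268.05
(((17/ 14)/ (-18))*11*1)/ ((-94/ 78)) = 2431/ 3948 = 0.62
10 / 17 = 0.59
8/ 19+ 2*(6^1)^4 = 49256/ 19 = 2592.42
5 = 5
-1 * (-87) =87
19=19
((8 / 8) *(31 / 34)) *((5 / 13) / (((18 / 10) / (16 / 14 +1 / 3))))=24025 / 83538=0.29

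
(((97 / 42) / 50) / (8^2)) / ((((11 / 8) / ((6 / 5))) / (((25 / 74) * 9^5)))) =5727753 / 455840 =12.57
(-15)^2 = 225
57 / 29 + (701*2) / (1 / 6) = 244005 / 29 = 8413.97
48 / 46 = 24 / 23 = 1.04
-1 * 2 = -2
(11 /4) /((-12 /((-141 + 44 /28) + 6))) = 30.58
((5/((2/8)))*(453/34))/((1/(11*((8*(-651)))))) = -259514640/17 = -15265567.06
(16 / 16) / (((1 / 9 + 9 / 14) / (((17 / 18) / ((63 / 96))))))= 544 / 285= 1.91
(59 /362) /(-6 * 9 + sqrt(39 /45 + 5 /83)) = -1983285 /656897146 -59 * sqrt(1436730) /1313794292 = -0.00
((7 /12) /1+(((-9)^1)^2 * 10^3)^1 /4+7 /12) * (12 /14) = 121507 /7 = 17358.14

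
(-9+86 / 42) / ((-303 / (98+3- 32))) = 1.58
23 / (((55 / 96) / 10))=4416 / 11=401.45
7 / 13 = 0.54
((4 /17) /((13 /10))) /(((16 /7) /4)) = 0.32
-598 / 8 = -299 / 4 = -74.75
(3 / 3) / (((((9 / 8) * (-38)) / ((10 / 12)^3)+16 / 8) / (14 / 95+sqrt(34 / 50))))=-25 * sqrt(17) / 8984-175 / 85348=-0.01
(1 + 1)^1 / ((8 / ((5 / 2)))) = 5 / 8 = 0.62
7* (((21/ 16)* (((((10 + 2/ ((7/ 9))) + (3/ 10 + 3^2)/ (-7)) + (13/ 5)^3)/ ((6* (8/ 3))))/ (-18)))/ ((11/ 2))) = -117677/ 704000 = -0.17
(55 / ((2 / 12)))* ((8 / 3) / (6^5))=55 / 486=0.11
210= 210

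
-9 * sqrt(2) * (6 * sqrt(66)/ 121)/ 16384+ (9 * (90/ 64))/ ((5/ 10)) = 405/ 16-27 * sqrt(33)/ 495616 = 25.31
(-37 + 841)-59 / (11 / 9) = 8313 / 11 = 755.73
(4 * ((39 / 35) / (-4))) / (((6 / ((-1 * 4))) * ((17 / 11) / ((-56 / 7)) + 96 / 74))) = 84656 / 125825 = 0.67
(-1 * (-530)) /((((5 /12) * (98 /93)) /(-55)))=-3253140 /49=-66390.61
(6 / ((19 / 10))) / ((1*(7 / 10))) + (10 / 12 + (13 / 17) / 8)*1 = 295207 / 54264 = 5.44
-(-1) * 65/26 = 5/2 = 2.50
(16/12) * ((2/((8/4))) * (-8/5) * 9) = -96/5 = -19.20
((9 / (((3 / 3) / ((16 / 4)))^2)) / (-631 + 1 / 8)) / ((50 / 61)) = -35136 / 126175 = -0.28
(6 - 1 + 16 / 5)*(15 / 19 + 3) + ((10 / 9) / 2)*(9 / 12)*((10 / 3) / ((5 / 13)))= 59311 / 1710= 34.68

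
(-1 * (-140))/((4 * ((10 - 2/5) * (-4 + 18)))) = 25/96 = 0.26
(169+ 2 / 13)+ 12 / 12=2212 / 13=170.15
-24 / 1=-24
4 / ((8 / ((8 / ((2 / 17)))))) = 34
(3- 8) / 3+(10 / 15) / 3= -13 / 9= -1.44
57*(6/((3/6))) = 684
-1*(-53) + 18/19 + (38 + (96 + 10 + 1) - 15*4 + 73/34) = 91147/646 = 141.09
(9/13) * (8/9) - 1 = -5/13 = -0.38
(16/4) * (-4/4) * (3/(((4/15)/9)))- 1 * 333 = -738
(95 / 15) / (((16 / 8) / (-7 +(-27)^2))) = 2286.33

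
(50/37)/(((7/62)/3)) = 9300/259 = 35.91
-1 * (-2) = 2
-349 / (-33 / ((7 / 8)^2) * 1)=17101 / 2112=8.10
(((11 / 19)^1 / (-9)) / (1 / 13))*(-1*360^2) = 2059200 / 19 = 108378.95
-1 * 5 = -5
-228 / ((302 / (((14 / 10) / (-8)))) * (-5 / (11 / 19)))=-231 / 15100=-0.02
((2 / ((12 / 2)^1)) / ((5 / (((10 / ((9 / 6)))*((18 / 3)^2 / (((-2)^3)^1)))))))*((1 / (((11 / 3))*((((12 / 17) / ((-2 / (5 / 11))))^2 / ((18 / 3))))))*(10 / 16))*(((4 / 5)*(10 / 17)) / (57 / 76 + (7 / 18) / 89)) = -599148 / 12085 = -49.58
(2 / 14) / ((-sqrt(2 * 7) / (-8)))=4 * sqrt(14) / 49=0.31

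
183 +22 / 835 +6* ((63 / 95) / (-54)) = 2902544 / 15865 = 182.95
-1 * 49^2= -2401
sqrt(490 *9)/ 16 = 21 *sqrt(10)/ 16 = 4.15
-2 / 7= -0.29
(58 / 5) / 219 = 58 / 1095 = 0.05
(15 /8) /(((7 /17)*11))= 255 /616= 0.41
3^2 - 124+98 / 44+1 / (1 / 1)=-2459 / 22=-111.77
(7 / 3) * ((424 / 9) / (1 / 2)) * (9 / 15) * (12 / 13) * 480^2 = 364707840 / 13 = 28054449.23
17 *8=136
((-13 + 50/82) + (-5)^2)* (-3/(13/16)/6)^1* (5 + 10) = -62040/533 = -116.40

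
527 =527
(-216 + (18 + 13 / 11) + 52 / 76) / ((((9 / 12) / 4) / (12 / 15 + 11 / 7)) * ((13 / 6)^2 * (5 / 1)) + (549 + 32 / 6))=-217749504 / 617485693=-0.35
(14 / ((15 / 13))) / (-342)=-91 / 2565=-0.04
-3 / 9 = -0.33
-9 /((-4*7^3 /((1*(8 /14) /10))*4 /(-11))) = -99 /96040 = -0.00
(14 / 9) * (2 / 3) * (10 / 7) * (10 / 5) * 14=1120 / 27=41.48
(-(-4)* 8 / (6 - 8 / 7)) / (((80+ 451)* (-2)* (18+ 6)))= -7 / 27081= -0.00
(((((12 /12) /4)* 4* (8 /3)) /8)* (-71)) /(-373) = 0.06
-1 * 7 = -7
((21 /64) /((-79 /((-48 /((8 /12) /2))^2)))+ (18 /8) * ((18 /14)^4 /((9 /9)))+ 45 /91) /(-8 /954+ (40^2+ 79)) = -373954751325 /7899316247732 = -0.05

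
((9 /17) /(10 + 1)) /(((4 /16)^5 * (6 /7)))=10752 /187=57.50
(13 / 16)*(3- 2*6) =-117 / 16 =-7.31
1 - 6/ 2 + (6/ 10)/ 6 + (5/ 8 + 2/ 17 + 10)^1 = 6013/ 680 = 8.84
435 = 435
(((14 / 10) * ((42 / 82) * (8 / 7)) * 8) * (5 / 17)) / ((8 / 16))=2688 / 697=3.86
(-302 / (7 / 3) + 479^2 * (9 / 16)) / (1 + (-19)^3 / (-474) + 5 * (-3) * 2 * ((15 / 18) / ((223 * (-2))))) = 763183608237 / 91906304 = 8303.93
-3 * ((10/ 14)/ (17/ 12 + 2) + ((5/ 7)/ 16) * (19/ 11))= -6195/ 7216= -0.86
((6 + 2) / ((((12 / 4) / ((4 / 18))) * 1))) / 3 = 16 / 81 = 0.20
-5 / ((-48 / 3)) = 5 / 16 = 0.31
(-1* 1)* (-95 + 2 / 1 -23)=116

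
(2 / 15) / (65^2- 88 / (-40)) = 1 / 31704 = 0.00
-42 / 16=-21 / 8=-2.62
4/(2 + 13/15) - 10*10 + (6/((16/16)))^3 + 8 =5392/43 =125.40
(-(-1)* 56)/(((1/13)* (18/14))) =5096/9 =566.22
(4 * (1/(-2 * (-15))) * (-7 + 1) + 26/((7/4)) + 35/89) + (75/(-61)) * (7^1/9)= 7692254/570045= 13.49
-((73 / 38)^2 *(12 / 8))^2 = -255584169 / 8340544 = -30.64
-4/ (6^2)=-0.11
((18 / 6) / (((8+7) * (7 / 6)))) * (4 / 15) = 0.05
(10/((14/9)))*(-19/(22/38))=-16245/77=-210.97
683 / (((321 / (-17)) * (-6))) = 11611 / 1926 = 6.03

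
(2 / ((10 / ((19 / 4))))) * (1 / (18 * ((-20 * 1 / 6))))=-19 / 1200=-0.02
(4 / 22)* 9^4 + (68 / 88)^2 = 577657 / 484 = 1193.51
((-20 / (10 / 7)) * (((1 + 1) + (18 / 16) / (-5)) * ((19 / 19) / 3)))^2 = 247009 / 3600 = 68.61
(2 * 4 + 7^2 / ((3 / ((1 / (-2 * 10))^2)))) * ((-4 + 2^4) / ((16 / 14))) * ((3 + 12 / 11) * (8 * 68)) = 10334079 / 55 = 187892.35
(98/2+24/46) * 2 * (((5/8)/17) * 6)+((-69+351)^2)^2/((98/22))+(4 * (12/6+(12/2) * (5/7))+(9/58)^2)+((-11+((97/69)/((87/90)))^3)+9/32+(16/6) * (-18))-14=660566570726367067795/465289829984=1419688392.39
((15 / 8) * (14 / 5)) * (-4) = -21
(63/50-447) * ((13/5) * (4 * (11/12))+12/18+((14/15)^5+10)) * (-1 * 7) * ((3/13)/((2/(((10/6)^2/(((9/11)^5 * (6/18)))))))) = 10228745190467419/59787112500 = 171086.12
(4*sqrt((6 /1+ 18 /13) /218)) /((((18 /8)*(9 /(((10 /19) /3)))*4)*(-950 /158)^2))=199712*sqrt(4251) /295220791125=0.00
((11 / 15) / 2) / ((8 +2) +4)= 11 / 420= 0.03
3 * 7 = 21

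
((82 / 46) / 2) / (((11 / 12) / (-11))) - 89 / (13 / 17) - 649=-232048 / 299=-776.08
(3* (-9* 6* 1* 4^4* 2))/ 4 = -20736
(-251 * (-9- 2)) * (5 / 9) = 13805 / 9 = 1533.89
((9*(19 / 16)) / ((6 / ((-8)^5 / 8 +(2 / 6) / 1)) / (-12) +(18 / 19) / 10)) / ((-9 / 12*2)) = -22178035 / 295268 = -75.11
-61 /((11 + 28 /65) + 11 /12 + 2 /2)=-4.57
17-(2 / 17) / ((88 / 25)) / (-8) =101753 / 5984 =17.00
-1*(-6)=6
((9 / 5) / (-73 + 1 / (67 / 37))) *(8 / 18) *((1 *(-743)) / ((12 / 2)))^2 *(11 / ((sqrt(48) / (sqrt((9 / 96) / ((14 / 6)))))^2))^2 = -4475461243 / 311749509120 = -0.01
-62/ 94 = -31/ 47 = -0.66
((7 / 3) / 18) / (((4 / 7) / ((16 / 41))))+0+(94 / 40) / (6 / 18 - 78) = 300593 / 5158620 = 0.06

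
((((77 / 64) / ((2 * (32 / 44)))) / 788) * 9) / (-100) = -7623 / 80691200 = -0.00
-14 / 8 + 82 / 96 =-43 / 48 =-0.90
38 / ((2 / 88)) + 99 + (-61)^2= 5492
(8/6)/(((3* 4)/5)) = 0.56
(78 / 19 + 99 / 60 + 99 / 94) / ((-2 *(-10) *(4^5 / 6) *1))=364797 / 182886400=0.00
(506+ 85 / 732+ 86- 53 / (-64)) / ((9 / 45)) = 34722815 / 11712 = 2964.72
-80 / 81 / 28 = -20 / 567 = -0.04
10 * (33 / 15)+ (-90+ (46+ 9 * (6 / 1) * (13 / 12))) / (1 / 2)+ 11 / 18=929 / 18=51.61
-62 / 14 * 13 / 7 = -403 / 49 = -8.22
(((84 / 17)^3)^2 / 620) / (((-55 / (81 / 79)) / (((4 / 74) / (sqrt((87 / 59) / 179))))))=-4742523426816 * sqrt(918807) / 17442740879881075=-0.26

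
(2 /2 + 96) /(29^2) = 97 /841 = 0.12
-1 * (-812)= 812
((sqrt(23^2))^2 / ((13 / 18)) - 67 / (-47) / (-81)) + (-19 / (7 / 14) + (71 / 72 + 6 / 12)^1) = 275538193 / 395928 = 695.93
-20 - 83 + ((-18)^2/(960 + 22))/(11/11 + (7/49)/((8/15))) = -3581611/34861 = -102.74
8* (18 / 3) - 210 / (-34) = 54.18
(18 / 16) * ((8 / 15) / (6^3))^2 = 1 / 145800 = 0.00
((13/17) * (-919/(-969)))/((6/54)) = 35841/5491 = 6.53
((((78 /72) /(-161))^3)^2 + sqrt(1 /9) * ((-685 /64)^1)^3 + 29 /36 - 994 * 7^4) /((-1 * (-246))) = -9703.26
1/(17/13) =13/17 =0.76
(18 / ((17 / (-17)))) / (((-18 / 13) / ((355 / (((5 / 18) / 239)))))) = 3970746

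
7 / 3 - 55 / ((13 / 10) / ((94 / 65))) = -29837 / 507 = -58.85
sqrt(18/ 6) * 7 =12.12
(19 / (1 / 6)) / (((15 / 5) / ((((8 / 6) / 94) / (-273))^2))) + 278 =411915671774 / 1481711049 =278.00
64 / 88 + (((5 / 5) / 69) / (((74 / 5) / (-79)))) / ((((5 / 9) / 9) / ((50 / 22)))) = -39709 / 18722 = -2.12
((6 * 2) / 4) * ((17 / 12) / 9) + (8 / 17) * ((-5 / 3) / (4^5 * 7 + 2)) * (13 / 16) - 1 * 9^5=-59048.53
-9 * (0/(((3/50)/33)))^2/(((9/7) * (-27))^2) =0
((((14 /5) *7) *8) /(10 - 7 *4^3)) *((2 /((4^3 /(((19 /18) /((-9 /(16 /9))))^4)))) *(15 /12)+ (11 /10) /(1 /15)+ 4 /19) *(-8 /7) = 8034590951166752 /1175189301297441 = 6.84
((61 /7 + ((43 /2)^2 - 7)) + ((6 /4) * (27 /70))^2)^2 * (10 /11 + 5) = 1076591753485573 /845152000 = 1273843.94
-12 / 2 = -6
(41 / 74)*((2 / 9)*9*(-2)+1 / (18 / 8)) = -656 / 333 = -1.97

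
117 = 117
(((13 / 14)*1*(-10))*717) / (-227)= 46605 / 1589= 29.33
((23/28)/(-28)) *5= -115/784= -0.15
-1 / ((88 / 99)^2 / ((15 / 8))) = -1215 / 512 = -2.37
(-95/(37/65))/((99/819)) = -561925/407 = -1380.65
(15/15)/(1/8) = 8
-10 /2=-5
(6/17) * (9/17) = 54/289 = 0.19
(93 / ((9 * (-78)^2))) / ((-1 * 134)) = -31 / 2445768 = -0.00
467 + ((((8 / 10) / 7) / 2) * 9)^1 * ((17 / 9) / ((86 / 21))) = 100456 / 215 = 467.24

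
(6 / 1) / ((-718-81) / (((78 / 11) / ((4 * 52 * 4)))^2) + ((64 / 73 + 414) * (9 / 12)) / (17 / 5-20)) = -654372 / 1199675513233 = -0.00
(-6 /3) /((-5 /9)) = 18 /5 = 3.60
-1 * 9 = -9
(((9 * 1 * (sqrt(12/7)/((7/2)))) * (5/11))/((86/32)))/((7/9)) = 25920 * sqrt(21)/162239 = 0.73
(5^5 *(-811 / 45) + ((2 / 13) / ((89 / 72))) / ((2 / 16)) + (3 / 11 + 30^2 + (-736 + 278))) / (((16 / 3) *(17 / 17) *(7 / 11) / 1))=-400014052 / 24297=-16463.52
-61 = -61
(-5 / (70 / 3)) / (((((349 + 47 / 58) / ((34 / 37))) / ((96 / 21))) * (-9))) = 31552 / 110351871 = 0.00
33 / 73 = 0.45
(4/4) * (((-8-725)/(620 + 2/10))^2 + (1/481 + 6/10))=46228760173/23126963405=2.00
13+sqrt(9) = 16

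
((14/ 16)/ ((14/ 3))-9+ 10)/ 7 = 19/ 112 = 0.17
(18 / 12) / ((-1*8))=-3 / 16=-0.19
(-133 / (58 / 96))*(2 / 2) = -6384 / 29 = -220.14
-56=-56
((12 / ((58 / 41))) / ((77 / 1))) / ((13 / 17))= 4182 / 29029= 0.14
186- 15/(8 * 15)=1487/8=185.88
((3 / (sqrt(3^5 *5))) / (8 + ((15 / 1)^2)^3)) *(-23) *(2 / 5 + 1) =-161 *sqrt(15) / 2562892425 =-0.00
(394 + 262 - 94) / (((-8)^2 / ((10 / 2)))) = 1405 / 32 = 43.91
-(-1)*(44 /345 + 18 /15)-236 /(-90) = 4088 /1035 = 3.95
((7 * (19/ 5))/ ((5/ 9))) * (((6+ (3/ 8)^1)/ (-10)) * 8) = -61047/ 250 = -244.19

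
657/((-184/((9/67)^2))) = -53217/825976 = -0.06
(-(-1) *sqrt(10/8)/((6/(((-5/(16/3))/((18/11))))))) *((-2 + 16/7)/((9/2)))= -55 *sqrt(5)/18144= -0.01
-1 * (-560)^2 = -313600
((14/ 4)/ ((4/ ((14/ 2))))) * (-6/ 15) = -49/ 20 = -2.45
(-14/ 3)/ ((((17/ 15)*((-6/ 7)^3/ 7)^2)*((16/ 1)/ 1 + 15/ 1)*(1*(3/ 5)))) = -1008840175/ 36881568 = -27.35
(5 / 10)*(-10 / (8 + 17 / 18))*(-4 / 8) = 45 / 161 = 0.28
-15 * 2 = -30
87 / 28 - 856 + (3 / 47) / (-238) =-19080925 / 22372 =-852.89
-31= -31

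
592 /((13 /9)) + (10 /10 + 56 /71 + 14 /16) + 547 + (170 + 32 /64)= 8343993 /7384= 1130.01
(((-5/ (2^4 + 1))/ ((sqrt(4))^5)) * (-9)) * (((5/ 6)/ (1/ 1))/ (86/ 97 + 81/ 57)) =138225/ 4627264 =0.03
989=989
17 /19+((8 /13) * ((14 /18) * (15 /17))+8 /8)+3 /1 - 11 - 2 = -96782 /12597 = -7.68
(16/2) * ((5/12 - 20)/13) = -470/39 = -12.05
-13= -13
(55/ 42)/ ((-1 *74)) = -0.02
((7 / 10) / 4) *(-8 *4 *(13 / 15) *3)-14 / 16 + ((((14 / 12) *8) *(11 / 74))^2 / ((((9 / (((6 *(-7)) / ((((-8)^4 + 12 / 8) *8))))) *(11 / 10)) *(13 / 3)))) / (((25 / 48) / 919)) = -24719275637 / 1591051800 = -15.54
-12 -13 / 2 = -37 / 2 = -18.50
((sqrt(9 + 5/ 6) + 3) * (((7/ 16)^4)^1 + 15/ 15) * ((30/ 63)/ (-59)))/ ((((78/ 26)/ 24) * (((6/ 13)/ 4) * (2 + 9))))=-4415905 * sqrt(354)/ 502419456 - 4415905/ 27912192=-0.32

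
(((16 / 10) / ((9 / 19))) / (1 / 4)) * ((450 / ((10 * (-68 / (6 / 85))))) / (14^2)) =-228 / 70805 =-0.00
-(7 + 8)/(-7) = 15/7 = 2.14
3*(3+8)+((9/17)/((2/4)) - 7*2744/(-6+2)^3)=45449/136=334.18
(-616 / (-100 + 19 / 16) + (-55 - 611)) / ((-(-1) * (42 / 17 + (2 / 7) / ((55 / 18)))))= -200794825 / 780363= -257.31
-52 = -52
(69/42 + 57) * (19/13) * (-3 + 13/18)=-639559/3276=-195.23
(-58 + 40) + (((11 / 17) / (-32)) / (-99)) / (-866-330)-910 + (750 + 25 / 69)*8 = 29716657151 / 5855616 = 5074.90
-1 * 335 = -335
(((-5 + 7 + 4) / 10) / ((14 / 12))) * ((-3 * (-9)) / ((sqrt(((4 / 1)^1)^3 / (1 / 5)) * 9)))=27 * sqrt(5) / 700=0.09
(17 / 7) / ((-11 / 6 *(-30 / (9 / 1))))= 153 / 385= 0.40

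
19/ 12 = 1.58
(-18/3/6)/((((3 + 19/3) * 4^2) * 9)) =-1/1344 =-0.00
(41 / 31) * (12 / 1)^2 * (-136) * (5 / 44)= -1003680 / 341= -2943.34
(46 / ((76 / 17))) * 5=1955 / 38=51.45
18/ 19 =0.95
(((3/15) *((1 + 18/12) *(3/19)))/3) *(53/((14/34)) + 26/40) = 18111/5320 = 3.40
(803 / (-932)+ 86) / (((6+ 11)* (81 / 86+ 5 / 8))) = 6824014 / 2134979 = 3.20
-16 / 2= -8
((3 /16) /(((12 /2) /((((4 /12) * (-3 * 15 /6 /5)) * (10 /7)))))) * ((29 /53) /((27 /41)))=-5945 /320544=-0.02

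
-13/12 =-1.08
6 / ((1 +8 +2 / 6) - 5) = 18 / 13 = 1.38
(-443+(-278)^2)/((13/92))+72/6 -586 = 543223.85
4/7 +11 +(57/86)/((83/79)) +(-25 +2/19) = -12049637/949354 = -12.69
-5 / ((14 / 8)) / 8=-5 / 14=-0.36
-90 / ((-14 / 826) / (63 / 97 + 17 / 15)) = 918276 / 97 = 9466.76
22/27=0.81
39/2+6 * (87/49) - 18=1191/98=12.15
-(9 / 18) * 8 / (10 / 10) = -4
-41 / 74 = -0.55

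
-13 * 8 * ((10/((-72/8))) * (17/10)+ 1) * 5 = 4160/9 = 462.22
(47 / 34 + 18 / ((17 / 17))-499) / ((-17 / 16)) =130456 / 289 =451.40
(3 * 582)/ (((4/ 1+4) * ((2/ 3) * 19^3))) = 0.05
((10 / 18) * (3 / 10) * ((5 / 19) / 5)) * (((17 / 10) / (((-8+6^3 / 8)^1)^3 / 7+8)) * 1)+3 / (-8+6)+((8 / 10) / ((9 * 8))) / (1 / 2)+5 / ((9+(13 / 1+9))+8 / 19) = -229843261 / 174304100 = -1.32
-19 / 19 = -1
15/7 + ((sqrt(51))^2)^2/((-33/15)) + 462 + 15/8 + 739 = 14011/616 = 22.75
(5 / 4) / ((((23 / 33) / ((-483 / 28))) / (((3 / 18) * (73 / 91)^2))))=-879285 / 264992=-3.32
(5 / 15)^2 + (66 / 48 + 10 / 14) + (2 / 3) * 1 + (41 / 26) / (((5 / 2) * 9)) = 96221 / 32760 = 2.94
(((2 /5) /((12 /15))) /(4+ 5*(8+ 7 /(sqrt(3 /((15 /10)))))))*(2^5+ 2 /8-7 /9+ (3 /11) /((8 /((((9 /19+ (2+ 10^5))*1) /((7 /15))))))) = 772834193 /6336918-3864170965*sqrt(2) /79664112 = 53.36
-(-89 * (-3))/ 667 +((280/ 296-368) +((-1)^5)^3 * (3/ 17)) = -154236939/ 419543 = -367.63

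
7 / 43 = 0.16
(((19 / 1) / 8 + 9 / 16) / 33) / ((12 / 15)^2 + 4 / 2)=1175 / 34848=0.03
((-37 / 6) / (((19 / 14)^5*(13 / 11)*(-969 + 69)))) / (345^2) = 27361796 / 2586147672493125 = 0.00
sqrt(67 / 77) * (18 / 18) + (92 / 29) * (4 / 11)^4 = 23552 / 424589 + sqrt(5159) / 77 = 0.99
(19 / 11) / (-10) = -19 / 110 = -0.17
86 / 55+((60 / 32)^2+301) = 306.08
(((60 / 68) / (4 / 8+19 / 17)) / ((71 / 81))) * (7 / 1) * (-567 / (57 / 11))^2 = 52153.69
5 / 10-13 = -25 / 2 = -12.50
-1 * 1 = -1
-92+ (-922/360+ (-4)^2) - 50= -23141/180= -128.56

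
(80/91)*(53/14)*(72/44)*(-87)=-3319920/7007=-473.80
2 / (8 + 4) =1 / 6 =0.17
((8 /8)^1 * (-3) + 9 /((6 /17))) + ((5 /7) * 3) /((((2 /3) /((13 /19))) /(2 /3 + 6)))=9885 /266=37.16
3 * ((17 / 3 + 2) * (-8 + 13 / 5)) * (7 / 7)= -621 / 5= -124.20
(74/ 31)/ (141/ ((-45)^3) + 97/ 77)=86538375/ 45612718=1.90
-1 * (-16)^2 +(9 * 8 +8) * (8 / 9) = -1664 / 9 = -184.89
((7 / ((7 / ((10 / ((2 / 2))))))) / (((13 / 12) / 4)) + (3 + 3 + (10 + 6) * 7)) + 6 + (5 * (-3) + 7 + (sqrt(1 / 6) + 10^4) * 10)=100157.01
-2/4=-1/2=-0.50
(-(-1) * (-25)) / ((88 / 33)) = -75 / 8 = -9.38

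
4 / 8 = 1 / 2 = 0.50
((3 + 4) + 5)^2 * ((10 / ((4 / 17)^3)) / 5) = 44217 / 2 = 22108.50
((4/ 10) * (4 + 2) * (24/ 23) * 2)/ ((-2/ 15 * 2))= -432/ 23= -18.78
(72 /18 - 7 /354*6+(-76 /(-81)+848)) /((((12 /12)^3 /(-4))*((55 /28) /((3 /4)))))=-22823500 /17523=-1302.49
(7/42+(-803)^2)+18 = 3868963/6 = 644827.17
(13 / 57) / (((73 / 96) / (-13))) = -5408 / 1387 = -3.90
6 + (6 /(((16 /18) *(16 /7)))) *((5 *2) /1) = 1137 /32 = 35.53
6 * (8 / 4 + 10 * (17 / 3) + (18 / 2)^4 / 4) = 20387 / 2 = 10193.50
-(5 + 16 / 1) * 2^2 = -84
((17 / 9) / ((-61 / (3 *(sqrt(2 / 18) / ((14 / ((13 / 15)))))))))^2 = 48841 / 13291784100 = 0.00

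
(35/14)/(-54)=-5/108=-0.05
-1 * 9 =-9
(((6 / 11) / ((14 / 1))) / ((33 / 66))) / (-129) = -2 / 3311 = -0.00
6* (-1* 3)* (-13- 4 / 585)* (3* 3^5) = 11093922 / 65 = 170675.72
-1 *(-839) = 839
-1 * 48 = -48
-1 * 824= -824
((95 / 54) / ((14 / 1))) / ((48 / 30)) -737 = -4456901 / 6048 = -736.92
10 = 10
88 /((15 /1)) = 88 /15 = 5.87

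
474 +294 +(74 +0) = 842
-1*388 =-388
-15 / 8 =-1.88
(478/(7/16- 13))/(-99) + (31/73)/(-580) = 323199451/842523660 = 0.38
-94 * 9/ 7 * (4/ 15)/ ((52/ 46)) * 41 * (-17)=19871.39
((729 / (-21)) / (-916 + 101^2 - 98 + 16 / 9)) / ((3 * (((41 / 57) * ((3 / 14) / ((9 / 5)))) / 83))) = -20693394 / 16953295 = -1.22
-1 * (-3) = 3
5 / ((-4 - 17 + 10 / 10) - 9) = -5 / 29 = -0.17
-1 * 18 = -18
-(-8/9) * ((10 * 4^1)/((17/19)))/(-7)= -6080/1071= -5.68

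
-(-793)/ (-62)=-793/ 62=-12.79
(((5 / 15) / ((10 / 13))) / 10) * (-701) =-9113 / 300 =-30.38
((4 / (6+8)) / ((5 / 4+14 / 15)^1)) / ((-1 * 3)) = -40 / 917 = -0.04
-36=-36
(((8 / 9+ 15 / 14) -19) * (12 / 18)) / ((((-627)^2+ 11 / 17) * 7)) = -36499 / 8841878892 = -0.00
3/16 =0.19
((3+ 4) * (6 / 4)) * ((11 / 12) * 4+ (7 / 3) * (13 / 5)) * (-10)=-1022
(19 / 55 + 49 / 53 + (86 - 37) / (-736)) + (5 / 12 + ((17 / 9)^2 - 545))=-93808879243 / 173780640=-539.81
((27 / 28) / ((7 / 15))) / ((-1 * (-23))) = 405 / 4508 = 0.09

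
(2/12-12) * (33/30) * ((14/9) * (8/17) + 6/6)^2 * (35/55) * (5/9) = -34901825/2528172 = -13.81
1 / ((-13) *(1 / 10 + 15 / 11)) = -110 / 2093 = -0.05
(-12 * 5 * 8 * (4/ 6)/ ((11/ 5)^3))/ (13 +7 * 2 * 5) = -40000/ 110473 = -0.36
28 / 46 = 14 / 23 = 0.61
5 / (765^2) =1 / 117045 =0.00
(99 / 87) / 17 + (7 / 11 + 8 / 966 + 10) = 28056944 / 2619309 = 10.71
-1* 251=-251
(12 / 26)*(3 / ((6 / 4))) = 12 / 13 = 0.92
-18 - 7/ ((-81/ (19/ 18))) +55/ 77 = -175487/ 10206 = -17.19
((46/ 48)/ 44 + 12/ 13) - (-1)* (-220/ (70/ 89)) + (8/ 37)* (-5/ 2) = -993101119/ 3555552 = -279.31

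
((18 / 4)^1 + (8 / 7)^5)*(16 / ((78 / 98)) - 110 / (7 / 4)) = -1265238964 / 4588311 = -275.75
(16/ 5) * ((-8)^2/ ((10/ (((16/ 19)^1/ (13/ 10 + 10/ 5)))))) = 16384/ 3135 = 5.23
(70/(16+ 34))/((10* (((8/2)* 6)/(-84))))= -49/100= -0.49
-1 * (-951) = 951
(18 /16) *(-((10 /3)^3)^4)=-125000000000 /59049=-2116885.98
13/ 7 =1.86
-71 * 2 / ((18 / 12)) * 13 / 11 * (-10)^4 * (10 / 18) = -184600000 / 297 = -621548.82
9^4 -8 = 6553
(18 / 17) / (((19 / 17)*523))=18 / 9937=0.00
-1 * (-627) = 627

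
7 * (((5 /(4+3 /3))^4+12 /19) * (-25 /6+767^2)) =765946853 /114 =6718832.04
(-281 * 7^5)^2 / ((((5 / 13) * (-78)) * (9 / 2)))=-22304528136289 / 135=-165218726935.47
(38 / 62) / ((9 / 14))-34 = -9220 / 279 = -33.05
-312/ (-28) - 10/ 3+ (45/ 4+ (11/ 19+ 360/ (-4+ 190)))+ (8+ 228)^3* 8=5202602746241/ 49476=105154069.57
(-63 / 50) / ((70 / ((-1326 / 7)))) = 5967 / 1750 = 3.41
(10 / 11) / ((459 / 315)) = 350 / 561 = 0.62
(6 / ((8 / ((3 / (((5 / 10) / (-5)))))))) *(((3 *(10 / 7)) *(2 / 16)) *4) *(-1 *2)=675 / 7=96.43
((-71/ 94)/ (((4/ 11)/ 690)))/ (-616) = 2.33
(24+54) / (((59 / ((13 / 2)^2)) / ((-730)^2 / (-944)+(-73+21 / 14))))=-989302509 / 27848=-35525.08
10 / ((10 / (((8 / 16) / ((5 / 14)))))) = 7 / 5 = 1.40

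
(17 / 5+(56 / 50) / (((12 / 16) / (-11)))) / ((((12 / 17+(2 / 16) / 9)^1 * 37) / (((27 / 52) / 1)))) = -0.25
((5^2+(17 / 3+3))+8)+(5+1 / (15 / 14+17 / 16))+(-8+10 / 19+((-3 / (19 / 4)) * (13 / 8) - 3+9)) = 64007 / 1434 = 44.64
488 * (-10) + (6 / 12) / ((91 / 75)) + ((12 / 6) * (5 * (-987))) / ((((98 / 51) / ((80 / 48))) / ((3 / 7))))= -10890745 / 1274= -8548.47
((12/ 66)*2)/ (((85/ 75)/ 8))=480/ 187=2.57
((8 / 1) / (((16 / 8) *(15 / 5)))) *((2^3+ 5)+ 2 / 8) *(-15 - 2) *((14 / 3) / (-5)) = 12614 / 45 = 280.31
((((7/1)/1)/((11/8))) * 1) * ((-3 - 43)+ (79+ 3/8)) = 1869/11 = 169.91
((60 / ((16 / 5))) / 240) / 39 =5 / 2496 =0.00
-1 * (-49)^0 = -1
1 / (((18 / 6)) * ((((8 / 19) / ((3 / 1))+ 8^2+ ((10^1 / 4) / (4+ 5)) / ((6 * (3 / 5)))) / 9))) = 18468 / 395323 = 0.05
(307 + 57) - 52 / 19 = 6864 / 19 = 361.26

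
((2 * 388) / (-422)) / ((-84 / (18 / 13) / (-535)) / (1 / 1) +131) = -622740 / 44402207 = -0.01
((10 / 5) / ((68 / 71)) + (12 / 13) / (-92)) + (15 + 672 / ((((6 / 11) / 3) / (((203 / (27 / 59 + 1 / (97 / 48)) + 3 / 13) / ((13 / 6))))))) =3800094301459 / 10440482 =363976.90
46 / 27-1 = 19 / 27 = 0.70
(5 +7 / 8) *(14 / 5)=329 / 20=16.45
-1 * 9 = -9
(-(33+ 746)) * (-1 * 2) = 1558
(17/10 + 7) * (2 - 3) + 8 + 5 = 43/10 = 4.30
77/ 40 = 1.92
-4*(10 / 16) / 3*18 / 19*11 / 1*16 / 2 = -1320 / 19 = -69.47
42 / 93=14 / 31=0.45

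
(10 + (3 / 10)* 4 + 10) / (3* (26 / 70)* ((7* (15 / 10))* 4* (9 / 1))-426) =-53 / 12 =-4.42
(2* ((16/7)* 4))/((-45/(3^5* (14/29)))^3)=-987614208/3048625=-323.95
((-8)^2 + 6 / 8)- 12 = 211 / 4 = 52.75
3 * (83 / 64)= 3.89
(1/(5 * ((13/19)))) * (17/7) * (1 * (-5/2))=-1.77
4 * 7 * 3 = 84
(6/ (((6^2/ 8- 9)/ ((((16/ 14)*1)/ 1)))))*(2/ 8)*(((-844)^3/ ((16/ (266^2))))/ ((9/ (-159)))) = -161041737313408/ 9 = -17893526368156.44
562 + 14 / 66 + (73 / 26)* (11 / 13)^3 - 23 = 1019635247 / 1885026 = 540.91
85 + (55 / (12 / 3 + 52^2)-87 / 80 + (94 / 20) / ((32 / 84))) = 65175 / 677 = 96.27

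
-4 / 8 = -1 / 2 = -0.50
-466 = -466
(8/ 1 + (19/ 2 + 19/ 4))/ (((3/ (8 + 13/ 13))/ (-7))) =-1869/ 4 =-467.25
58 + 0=58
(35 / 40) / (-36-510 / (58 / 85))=-203 / 181752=-0.00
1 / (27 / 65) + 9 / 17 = 1348 / 459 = 2.94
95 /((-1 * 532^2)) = -5 /14896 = -0.00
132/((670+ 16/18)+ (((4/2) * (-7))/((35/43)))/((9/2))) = 990/5003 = 0.20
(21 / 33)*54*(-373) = -140994 / 11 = -12817.64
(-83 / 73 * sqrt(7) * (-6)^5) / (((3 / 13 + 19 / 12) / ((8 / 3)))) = 268489728 * sqrt(7) / 20659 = 34384.87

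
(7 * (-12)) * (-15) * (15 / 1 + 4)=23940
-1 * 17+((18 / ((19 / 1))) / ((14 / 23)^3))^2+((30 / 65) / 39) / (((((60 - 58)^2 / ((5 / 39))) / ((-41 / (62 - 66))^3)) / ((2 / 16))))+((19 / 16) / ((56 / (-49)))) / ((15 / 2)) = 799922178532921 / 1433232720890880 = 0.56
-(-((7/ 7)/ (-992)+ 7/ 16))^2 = -187489/ 984064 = -0.19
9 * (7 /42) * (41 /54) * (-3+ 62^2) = 157481 /36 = 4374.47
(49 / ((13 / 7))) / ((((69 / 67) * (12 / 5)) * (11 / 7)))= 804335 / 118404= 6.79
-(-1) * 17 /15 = 17 /15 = 1.13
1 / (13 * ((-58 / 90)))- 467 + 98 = -139158 / 377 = -369.12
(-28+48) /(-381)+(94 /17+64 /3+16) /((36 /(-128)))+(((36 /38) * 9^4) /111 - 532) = -25754122282 /40979979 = -628.46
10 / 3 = 3.33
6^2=36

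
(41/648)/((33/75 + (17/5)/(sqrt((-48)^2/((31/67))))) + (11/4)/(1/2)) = 36260400/3403937753 - 174250 * sqrt(2077)/91906319331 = 0.01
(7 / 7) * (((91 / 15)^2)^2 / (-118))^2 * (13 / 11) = 61132828589969773 / 392542579687500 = 155.74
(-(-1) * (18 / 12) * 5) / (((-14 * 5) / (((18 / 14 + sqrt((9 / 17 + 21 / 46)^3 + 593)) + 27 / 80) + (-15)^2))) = -380727 / 15680-3 * sqrt(222117631884170) / 17122672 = -26.89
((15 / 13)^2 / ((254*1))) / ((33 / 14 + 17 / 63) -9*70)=-14175 / 1696628687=-0.00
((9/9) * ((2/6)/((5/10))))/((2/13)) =13/3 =4.33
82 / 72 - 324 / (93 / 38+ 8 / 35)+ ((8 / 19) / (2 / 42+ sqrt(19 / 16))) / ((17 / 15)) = -41515802293729 / 346094826876+ 211680 * sqrt(19) / 2701249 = -119.61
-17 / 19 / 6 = -17 / 114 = -0.15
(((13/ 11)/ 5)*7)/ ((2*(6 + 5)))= 91/ 1210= 0.08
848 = 848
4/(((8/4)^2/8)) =8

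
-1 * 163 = -163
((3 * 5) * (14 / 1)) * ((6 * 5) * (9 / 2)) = 28350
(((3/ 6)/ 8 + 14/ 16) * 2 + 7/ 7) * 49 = 1127/ 8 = 140.88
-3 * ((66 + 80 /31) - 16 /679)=-4329174 /21049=-205.67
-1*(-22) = 22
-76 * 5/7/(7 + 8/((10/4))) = -1900/357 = -5.32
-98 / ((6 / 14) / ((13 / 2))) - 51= -4612 / 3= -1537.33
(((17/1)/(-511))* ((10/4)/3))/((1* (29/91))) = -1105/12702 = -0.09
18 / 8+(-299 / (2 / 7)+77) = -3869 / 4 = -967.25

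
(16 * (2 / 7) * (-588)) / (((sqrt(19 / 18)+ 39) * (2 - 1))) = -1886976 / 27359+ 8064 * sqrt(38) / 27359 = -67.15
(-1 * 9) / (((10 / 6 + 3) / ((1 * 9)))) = -243 / 14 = -17.36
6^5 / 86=3888 / 43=90.42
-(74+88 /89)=-74.99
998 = 998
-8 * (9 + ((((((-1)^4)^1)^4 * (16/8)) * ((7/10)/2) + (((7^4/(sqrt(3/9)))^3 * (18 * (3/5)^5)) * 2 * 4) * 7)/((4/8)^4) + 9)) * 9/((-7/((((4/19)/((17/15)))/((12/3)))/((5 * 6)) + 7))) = 23772888/11305 + 3785433069113091099648 * sqrt(3)/1009375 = 6495665539920629.81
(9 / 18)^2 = 1 / 4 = 0.25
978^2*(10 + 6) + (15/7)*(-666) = 107116218/7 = 15302316.86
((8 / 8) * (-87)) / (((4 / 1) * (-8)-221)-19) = 87 / 272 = 0.32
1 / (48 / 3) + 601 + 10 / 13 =125181 / 208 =601.83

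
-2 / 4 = -1 / 2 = -0.50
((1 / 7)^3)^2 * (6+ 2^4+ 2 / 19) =60 / 319333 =0.00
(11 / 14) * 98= 77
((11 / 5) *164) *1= 1804 / 5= 360.80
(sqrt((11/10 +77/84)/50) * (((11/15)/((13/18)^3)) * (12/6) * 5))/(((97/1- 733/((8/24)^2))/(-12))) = 117612 * sqrt(30)/89253125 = 0.01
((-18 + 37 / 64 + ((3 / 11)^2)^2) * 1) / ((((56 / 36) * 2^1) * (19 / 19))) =-146875779 / 26236672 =-5.60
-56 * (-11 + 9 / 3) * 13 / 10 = 2912 / 5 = 582.40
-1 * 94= -94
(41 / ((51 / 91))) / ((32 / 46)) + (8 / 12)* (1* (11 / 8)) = 86561 / 816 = 106.08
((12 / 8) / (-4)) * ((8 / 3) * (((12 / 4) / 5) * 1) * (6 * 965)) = -3474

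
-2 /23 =-0.09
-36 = -36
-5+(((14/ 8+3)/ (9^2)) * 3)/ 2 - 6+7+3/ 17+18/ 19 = -194527/ 69768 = -2.79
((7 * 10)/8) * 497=4348.75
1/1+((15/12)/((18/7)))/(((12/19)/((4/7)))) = 311/216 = 1.44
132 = 132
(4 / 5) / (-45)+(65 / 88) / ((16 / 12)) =42467 / 79200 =0.54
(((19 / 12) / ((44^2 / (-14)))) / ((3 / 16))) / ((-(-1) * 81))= -133 / 176418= -0.00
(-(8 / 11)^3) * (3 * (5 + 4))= -13824 / 1331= -10.39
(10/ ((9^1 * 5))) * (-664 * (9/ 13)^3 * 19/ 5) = -2043792/ 10985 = -186.05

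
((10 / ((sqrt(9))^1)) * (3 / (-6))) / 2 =-5 / 6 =-0.83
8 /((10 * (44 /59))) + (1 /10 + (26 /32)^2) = 25807 /14080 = 1.83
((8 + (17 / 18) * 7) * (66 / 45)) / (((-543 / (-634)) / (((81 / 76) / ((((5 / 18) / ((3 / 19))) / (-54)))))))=-1337104098 / 1633525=-818.54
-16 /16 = -1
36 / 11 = 3.27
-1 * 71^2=-5041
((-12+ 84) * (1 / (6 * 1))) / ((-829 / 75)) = -900 / 829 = -1.09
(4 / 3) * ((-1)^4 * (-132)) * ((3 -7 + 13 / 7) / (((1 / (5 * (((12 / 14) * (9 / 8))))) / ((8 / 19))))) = 712800 / 931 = 765.63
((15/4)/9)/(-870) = -1/2088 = -0.00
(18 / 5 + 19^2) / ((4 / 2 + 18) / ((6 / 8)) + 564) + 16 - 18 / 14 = 950863 / 62020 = 15.33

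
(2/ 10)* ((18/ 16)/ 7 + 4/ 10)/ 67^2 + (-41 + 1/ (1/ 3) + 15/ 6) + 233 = 1241208657/ 6284600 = 197.50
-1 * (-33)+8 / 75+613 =48458 / 75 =646.11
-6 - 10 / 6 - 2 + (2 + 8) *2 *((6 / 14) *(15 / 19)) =-2.90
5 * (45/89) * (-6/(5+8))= -1350/1157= -1.17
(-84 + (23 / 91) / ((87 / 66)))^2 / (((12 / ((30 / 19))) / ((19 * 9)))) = 1100613800250 / 6964321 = 158036.05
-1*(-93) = 93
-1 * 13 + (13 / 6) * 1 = -10.83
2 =2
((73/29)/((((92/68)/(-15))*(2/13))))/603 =-80665/268134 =-0.30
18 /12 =3 /2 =1.50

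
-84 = -84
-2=-2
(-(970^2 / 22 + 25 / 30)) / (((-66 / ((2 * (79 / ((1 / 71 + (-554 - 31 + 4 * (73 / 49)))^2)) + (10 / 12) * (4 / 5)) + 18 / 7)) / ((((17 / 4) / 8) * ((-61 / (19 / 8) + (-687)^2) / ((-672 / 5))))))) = -14137234456082465541994177075 / 3611077536301928275968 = -3914962.86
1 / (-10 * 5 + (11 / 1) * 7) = 1 / 27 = 0.04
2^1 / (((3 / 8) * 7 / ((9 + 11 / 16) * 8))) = 1240 / 21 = 59.05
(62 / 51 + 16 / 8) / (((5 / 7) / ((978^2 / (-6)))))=-717675.58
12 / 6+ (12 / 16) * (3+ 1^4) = 5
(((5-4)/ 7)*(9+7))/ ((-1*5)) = -16/ 35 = -0.46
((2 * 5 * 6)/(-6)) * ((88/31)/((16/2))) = -110/31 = -3.55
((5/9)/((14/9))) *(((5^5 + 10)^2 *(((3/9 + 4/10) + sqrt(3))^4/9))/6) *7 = 382470836 *sqrt(3)/81 + 10486890799/1215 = 16809691.03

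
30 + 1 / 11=331 / 11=30.09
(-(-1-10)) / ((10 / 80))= 88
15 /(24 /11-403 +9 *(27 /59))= -9735 /257458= -0.04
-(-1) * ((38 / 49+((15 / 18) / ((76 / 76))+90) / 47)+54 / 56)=101491 / 27636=3.67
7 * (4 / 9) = 28 / 9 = 3.11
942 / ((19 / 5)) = 247.89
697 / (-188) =-697 / 188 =-3.71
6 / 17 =0.35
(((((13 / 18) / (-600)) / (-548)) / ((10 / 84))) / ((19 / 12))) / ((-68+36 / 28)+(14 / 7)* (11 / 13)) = -8281 / 46205853000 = -0.00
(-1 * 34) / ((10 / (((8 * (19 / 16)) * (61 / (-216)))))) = 19703 / 2160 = 9.12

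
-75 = -75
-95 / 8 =-11.88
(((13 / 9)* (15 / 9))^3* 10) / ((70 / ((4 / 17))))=0.47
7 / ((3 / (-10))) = -70 / 3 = -23.33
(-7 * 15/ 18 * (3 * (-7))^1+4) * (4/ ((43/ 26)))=13156/ 43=305.95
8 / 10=4 / 5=0.80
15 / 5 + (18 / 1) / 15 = 21 / 5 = 4.20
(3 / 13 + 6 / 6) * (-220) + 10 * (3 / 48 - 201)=-237135 / 104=-2280.14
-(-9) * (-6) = -54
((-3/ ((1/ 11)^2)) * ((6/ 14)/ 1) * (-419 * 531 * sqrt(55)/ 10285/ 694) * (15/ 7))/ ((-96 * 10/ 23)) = -46055223 * sqrt(55)/ 184992640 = -1.85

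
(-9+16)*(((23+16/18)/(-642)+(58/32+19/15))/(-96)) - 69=-1535860279/22187520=-69.22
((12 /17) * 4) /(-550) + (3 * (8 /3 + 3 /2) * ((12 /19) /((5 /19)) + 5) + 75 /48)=7035491 /74800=94.06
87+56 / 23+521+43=15029 / 23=653.43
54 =54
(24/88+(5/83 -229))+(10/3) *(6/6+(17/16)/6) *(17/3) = -81420571/394416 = -206.43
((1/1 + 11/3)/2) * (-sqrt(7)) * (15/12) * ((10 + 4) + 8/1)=-385 * sqrt(7)/6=-169.77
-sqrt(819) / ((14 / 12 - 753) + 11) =18* sqrt(91) / 4445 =0.04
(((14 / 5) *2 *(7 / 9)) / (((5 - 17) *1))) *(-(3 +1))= 196 / 135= 1.45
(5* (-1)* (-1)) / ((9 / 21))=35 / 3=11.67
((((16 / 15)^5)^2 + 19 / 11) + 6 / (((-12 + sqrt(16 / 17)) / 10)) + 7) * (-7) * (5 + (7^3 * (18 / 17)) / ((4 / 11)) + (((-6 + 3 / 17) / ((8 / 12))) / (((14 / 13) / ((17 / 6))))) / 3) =-5120954846310319897511 / 131125685625000000 + 14223945 * sqrt(17) / 20672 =-36216.77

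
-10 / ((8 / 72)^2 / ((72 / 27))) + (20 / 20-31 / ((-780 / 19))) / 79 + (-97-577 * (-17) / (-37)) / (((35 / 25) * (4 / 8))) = -6104026547 / 2279940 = -2677.28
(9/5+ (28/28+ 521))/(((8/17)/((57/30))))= 845937/400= 2114.84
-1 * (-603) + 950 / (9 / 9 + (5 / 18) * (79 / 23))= 881127 / 809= 1089.16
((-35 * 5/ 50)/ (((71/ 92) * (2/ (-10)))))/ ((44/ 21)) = 16905/ 1562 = 10.82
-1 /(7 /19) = -19 /7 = -2.71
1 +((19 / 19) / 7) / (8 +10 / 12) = 1.02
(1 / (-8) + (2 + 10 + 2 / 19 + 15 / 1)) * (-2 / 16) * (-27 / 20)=110727 / 24320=4.55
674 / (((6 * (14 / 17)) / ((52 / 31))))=148954 / 651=228.81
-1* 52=-52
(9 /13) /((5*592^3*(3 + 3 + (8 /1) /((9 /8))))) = 81 /1591330856960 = 0.00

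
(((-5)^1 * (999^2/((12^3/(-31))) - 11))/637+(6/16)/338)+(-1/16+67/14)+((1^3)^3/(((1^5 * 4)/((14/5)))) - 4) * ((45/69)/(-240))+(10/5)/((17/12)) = 152065738177/1036118720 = 146.76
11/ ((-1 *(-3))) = 11/ 3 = 3.67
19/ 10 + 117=1189/ 10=118.90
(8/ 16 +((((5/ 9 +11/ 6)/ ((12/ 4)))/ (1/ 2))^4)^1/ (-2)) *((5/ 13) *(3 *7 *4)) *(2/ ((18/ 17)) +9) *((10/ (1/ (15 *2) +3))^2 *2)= -8084608000000/ 389191959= -20772.80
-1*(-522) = 522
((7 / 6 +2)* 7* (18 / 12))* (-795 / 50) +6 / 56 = -147999 / 280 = -528.57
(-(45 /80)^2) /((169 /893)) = -72333 /43264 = -1.67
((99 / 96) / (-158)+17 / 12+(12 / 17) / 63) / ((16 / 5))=12827575 / 28879872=0.44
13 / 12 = 1.08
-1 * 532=-532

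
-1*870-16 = -886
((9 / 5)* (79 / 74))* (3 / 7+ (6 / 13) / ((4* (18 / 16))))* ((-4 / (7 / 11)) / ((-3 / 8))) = 403216 / 23569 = 17.11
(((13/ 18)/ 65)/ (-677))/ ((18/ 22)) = -11/ 548370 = -0.00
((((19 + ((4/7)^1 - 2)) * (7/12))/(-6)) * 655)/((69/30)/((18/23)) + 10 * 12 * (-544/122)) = 24572325/11685862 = 2.10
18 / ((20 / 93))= 837 / 10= 83.70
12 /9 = 1.33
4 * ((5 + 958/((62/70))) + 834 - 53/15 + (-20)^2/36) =10759304/1395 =7712.76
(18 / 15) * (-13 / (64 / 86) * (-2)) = 1677 / 40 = 41.92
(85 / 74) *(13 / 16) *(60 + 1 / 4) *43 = 11451115 / 4736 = 2417.89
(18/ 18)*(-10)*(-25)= 250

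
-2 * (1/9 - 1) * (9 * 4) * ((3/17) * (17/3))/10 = 32/5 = 6.40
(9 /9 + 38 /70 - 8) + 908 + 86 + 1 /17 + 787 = 1774.60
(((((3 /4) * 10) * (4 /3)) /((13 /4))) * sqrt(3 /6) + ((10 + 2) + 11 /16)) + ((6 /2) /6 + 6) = 20 * sqrt(2) /13 + 307 /16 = 21.36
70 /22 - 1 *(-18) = 233 /11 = 21.18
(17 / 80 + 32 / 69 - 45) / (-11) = 244667 / 60720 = 4.03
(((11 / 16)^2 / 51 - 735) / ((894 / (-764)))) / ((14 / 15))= 9164217245 / 13617408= 672.98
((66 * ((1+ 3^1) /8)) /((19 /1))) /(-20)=-33 /380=-0.09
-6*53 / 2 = -159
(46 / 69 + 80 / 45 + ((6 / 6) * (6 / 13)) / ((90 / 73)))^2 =2719201 / 342225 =7.95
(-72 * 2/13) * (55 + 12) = -9648/13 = -742.15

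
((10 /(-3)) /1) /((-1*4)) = 5 /6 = 0.83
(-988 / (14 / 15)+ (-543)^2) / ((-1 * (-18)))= 685511 / 42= 16321.69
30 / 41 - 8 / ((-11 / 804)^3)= 170467696122 / 54571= 3123778.13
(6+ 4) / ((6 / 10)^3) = 1250 / 27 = 46.30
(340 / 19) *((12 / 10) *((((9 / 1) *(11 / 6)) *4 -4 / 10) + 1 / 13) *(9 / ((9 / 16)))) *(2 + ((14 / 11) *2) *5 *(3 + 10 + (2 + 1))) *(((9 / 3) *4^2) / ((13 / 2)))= 465507606528 / 13585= 34266294.19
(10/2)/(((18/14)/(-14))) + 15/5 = -463/9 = -51.44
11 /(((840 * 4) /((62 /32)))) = 341 /53760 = 0.01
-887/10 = -88.70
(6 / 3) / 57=2 / 57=0.04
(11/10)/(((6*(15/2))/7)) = 77/450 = 0.17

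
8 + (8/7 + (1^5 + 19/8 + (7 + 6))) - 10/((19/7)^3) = 9609431/384104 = 25.02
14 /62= 0.23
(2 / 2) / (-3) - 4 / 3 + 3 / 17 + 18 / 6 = 77 / 51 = 1.51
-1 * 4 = -4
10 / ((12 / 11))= 55 / 6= 9.17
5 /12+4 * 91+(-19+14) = 4313 /12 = 359.42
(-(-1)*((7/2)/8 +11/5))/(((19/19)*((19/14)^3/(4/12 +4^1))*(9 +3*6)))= 940849/5555790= 0.17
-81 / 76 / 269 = -81 / 20444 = -0.00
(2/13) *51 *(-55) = -5610/13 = -431.54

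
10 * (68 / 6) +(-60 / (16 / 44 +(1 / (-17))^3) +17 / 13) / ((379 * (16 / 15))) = 174851160715 / 1548339312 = 112.93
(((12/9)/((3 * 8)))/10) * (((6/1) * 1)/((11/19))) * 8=76/165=0.46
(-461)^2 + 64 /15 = 3187879 /15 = 212525.27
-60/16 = -15/4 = -3.75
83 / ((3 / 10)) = 276.67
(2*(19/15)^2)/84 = 0.04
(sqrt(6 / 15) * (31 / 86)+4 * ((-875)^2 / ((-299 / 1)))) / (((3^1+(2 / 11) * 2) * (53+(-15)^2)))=-16843750 / 1537757+341 * sqrt(10) / 4422980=-10.95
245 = 245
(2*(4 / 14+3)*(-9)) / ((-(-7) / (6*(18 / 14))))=-22356 / 343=-65.18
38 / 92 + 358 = 16487 / 46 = 358.41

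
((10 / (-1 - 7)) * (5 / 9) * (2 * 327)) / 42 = -2725 / 252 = -10.81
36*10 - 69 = 291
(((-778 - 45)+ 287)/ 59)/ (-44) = 134/ 649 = 0.21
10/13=0.77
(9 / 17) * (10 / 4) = 45 / 34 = 1.32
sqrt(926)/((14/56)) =4 * sqrt(926) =121.72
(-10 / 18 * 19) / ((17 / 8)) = -760 / 153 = -4.97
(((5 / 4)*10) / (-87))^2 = 625 / 30276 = 0.02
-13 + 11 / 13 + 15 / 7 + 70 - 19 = 3730 / 91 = 40.99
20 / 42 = 10 / 21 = 0.48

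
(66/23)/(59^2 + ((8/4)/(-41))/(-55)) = 0.00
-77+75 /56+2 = -4125 /56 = -73.66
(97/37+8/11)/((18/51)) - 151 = -345571/2442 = -141.51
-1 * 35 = -35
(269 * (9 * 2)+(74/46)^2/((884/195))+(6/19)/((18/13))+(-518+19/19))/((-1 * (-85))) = 8869635431/174284340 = 50.89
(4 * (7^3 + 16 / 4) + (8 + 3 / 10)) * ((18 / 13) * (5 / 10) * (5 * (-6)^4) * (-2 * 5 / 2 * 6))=-2442966480 / 13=-187920498.46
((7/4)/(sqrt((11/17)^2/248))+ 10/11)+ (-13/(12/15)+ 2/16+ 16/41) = -53491/3608+ 119 * sqrt(62)/22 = 27.77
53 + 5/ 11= 588/ 11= 53.45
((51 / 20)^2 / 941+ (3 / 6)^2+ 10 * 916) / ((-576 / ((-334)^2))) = -96159060430189 / 54201600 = -1774100.03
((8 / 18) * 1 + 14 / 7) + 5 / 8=221 / 72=3.07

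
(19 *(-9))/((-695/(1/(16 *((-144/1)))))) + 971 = 971.00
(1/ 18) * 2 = 1/ 9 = 0.11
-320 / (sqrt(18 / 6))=-320 *sqrt(3) / 3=-184.75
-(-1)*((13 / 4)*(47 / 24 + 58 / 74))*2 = 31655 / 1776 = 17.82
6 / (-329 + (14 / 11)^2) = -0.02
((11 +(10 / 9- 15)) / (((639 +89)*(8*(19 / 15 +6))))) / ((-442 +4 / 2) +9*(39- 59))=1 / 9082752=0.00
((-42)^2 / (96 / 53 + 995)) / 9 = 10388 / 52831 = 0.20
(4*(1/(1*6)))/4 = 1/6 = 0.17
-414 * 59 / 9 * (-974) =2643436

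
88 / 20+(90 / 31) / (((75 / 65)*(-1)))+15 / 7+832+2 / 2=908174 / 1085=837.03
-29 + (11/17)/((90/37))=-43963/1530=-28.73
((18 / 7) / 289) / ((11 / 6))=108 / 22253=0.00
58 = 58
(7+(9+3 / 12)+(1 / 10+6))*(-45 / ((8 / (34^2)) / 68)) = -19764999 / 2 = -9882499.50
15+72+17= 104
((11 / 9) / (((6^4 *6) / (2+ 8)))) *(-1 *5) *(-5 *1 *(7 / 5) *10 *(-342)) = -182875 / 972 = -188.14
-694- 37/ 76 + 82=-46549/ 76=-612.49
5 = 5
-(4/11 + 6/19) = -142/209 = -0.68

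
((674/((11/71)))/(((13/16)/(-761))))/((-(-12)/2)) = -291335152/429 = -679102.92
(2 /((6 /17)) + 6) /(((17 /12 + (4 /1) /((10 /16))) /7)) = 700 /67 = 10.45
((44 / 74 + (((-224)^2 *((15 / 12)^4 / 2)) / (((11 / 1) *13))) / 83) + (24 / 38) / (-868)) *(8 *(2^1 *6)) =1000225997280 / 1810627819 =552.42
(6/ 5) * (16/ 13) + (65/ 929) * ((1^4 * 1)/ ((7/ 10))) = 666538/ 422695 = 1.58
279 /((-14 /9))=-2511 /14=-179.36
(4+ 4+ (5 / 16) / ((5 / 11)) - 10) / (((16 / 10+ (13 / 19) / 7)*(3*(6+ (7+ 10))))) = -4655 / 415472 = -0.01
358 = 358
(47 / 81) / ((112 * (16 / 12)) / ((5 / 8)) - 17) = 235 / 89883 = 0.00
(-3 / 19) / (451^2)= -3 / 3864619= -0.00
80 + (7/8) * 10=355/4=88.75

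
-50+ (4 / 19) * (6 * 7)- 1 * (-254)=4044 / 19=212.84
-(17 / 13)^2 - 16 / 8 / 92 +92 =701745 / 7774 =90.27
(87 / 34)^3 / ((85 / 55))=7243533 / 668168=10.84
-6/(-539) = 6/539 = 0.01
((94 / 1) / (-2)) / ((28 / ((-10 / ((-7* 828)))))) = -235 / 81144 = -0.00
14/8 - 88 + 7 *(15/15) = -317/4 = -79.25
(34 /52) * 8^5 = 278528 /13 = 21425.23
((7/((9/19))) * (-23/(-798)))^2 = 529/2916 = 0.18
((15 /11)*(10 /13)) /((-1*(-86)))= 75 /6149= 0.01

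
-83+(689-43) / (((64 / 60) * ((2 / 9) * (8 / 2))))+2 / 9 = 344765 / 576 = 598.55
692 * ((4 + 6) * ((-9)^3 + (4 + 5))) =-4982400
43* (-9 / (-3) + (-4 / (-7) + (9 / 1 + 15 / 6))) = 9073 / 14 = 648.07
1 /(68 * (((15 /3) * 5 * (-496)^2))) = 1 /418227200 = 0.00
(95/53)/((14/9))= 855/742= 1.15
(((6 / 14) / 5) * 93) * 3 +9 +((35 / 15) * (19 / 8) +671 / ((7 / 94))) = 9049.03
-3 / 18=-1 / 6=-0.17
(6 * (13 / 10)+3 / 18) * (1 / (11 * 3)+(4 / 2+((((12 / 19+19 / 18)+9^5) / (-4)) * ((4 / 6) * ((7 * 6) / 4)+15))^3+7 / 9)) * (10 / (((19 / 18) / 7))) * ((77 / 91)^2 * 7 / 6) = -1194998167692458179209807305119 / 79043335488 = -15118265952654254711.22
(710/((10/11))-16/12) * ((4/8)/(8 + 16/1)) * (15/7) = 11695/336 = 34.81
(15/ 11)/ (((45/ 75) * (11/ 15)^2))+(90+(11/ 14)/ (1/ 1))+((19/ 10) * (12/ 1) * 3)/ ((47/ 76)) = 900390913/ 4378990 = 205.62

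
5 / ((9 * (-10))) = -1 / 18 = -0.06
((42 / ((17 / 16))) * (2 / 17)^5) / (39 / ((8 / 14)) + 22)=86016 / 8713662409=0.00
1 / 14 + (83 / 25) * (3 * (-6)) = -20891 / 350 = -59.69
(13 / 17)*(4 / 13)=4 / 17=0.24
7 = 7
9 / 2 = 4.50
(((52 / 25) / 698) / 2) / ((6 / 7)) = 0.00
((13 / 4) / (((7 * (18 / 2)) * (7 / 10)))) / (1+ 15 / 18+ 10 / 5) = 65 / 3381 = 0.02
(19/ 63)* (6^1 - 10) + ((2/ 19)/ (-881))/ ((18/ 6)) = -1272206/ 1054557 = -1.21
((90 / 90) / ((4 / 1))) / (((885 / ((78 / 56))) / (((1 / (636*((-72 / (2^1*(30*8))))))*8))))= -0.00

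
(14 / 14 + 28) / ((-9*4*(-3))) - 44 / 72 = -37 / 108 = -0.34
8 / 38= 4 / 19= 0.21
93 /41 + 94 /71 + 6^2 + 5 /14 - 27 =527739 /40754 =12.95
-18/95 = -0.19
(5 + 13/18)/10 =0.57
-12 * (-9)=108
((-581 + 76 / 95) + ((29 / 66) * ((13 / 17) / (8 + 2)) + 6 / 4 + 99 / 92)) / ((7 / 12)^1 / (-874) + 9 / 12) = -5664012328 / 7348165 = -770.81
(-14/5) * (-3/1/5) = 42/25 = 1.68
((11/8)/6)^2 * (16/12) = 121/1728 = 0.07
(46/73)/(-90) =-23/3285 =-0.01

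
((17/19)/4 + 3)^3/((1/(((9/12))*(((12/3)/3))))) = 14706125/438976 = 33.50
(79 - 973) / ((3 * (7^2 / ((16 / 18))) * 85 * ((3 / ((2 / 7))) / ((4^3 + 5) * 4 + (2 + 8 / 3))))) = -4014656 / 2361555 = -1.70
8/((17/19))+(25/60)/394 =718741/80376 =8.94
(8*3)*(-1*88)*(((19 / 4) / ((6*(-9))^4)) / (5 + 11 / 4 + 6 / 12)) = -76 / 531441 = -0.00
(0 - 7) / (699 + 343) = -7 / 1042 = -0.01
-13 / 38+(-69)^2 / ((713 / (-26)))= -204919 / 1178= -173.96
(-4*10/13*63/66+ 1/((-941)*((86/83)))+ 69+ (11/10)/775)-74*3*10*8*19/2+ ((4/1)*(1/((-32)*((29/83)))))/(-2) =-1754606872391518007/10403603782000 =-168653.76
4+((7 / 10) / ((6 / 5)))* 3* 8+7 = 25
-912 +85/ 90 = -16399/ 18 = -911.06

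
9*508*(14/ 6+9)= 51816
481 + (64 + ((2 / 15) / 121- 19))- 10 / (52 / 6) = 12383771 / 23595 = 524.85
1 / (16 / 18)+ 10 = 89 / 8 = 11.12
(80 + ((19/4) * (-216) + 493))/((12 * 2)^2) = -151/192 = -0.79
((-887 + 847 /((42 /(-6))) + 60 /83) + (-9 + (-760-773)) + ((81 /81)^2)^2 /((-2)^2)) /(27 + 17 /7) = -5923939 /68392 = -86.62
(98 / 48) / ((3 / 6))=49 / 12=4.08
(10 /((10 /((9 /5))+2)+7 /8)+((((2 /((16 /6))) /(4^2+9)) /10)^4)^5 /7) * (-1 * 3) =-15120000000000000000000000000000000000000000000000006349434394221 /4249000000000000000000000000000000000000000000000000000000000000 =-3.56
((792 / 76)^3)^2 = 60254729561664 / 47045881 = 1280765.25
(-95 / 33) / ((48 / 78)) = -1235 / 264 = -4.68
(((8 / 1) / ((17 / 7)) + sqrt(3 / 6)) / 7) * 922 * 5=2305 * sqrt(2) / 7 + 36880 / 17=2635.09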